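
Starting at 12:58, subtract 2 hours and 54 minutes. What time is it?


Start: 778 minutes from midnight
Subtract: 174 minutes
Remaining: 778 - 174 = 604
Hours: 10, Minutes: 4

10:04


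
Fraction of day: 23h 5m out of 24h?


Total minutes: 23×60 + 5 = 1385
Day = 24×60 = 1440 minutes
Fraction = 1385/1440 ≈ 0.9618
As a percentage: 1385/1440 × 100 ≈ 96.18%

0.9618 (96.18%)


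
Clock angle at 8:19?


Hour hand = 8×30 + 19×0.5 = 249.5°
Minute hand = 19×6 = 114°
Difference = |249.5 - 114| = 135.5°

135.5°


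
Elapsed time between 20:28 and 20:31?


0h 3m

End time in minutes: 20×60 + 31 = 1231
Start time in minutes: 20×60 + 28 = 1228
Difference = 1231 - 1228 = 3 minutes
= 0 hours 3 minutes


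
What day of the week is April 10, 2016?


Sunday

Zeller's congruence:
q=10, m=4, k=16, j=20
h = (10 + ⌊13×5/5⌋ + 16 + ⌊16/4⌋ + ⌊20/4⌋ - 2×20) mod 7
= (10 + 13 + 16 + 4 + 5 - 40) mod 7
= 8 mod 7 = 1
h=1 → Sunday


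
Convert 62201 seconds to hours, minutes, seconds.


Hours: 62201 ÷ 3600 = 17 remainder 1001
Minutes: 1001 ÷ 60 = 16 remainder 41
Seconds: 41

17h 16m 41s


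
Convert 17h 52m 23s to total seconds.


Hours: 17 × 3600 = 61200
Minutes: 52 × 60 = 3120
Seconds: 23
Total = 61200 + 3120 + 23 = 64343

64343 seconds


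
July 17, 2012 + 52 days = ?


Start: July 17, 2012
Add 52 days
July 17 → August 1: 31 - 17 + 1 = 15 days (52 - 15 = 37 left)
August 1 → September 1: 31 - 1 + 1 = 31 days (37 - 31 = 6 left)
September 1 + 6 = September 7, 2012

September 7, 2012


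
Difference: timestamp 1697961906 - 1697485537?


476369 seconds (132.3 hours / 5.51 days)

Difference = 1697961906 - 1697485537 = 476369 seconds
In hours: 476369 / 3600 ≈ 132.3
In days: 476369 / 86400 ≈ 5.51


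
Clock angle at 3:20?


20.0°

Hour hand = 3×30 + 20×0.5 = 100.0°
Minute hand = 20×6 = 120°
Difference = |100.0 - 120| = 20.0°


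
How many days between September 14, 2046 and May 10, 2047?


238 days

From September 14, 2046 to May 10, 2047
Rest of September 2046: 30 - 14 = 16
Full months: October 31, November 30, December 31, January 31, February 2047 28, March 31, April 30
Days into May 2047: 10
Total = 16 + 31 + 30 + 31 + 31 + 28 + 31 + 30 + 10 = 238 days


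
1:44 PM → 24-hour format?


13:44

Input: 1:44 PM
PM: 1 + 12 = 13


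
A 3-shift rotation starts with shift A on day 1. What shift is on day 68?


Shifts: A, B, C
Start: A (index 0)
Day 68: (0 + 68 - 1) mod 3
= 67 mod 3
= 1
Index 1 → shift B

Shift B


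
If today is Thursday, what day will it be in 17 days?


Sunday

Start: Thursday (index 3)
(3 + 17) mod 7
= 20 mod 7
= 6
Index 6 → Sunday


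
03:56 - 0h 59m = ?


Start: 236 minutes from midnight
Subtract: 59 minutes
Remaining: 236 - 59 = 177
Hours: 2, Minutes: 57

02:57


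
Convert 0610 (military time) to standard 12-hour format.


Hour: 6
6 < 12 → AM

6:10 AM


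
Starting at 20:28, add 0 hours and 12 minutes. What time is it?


Start: 1228 minutes from midnight
Add: 12 minutes
Total: 1240 minutes
Hours: 1240 ÷ 60 = 20 remainder 40

20:40


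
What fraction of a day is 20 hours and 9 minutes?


0.8396 (83.96%)

Total minutes: 20×60 + 9 = 1209
Day = 24×60 = 1440 minutes
Fraction = 1209/1440 ≈ 0.8396
As a percentage: 1209/1440 × 100 ≈ 83.96%


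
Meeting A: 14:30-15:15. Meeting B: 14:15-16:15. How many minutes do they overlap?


Meeting A: 870-915 (in minutes from midnight)
Meeting B: 855-975
Overlap start = max(870, 855) = 870
Overlap end = min(915, 975) = 915
Overlap = max(0, 915 - 870) = 45 min

45 minutes


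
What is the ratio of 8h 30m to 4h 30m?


Duration 1: 510 minutes
Duration 2: 270 minutes
Ratio = 510:270
GCD = 30
Simplified = 17:9
As a decimal: 17/9 ≈ 1.89

17:9 (1.89)


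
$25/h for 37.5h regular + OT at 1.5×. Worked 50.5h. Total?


$1425.00

Regular: 37.5h × $25 = $937.50
Overtime: 50.5 - 37.5 = 13.0h
OT pay: 13.0h × $25 × 1.5 = $487.50
Total = $937.50 + $487.50 = $1425.00


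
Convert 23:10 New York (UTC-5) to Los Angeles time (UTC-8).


Time difference = UTC-8 - UTC-5 = -3 hours
New hour = (23 -3) mod 24
= 20 mod 24 = 20
Minutes unchanged → 20:10

20:10


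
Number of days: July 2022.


Month: July (month 7)
July has 31 days

31 days


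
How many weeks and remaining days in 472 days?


Weeks: 472 ÷ 7 = 67 remainder 3

67 weeks 3 days


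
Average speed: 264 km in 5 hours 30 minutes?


48.0 km/h

Distance: 264 km
Time: 5h 30m = 330 min = 330/60 = 11/2 hours
Speed = 264 ÷ (11/2) = 264 × 2 / 11 = 528/11 = 48.0 km/h


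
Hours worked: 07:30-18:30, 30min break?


10h 30m (630 minutes)

Total time = (18×60+30) - (7×60+30)
= 1110 - 450 = 660 min
Minus break: 660 - 30 = 630 min
= 10h 30m


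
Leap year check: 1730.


No

Rules: divisible by 4 AND (not by 100 OR by 400)
1730 ÷ 4 = 432 remainder 2 → not divisible by 4
Not divisible by 4 → not a leap year


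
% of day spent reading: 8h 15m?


34.4%

Time: 495 minutes
Day: 1440 minutes
Percentage = (495/1440) × 100 ≈ 34.4%


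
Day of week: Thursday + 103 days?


Tuesday

Start: Thursday (index 3)
(3 + 103) mod 7
= 106 mod 7
= 1
Index 1 → Tuesday


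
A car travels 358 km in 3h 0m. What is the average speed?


119.3 km/h

Distance: 358 km
Time: 3 hours
Speed = 358 / 3 ≈ 119.3 km/h


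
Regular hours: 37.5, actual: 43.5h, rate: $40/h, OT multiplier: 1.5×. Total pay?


$1860.00

Regular: 37.5h × $40 = $1500.00
Overtime: 43.5 - 37.5 = 6.0h
OT pay: 6.0h × $40 × 1.5 = $360.00
Total = $1500.00 + $360.00 = $1860.00


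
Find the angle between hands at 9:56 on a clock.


Hour hand = 9×30 + 56×0.5 = 298.0°
Minute hand = 56×6 = 336°
Difference = |298.0 - 336| = 38.0°

38.0°


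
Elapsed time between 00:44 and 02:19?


1h 35m

End time in minutes: 2×60 + 19 = 139
Start time in minutes: 0×60 + 44 = 44
Difference = 139 - 44 = 95 minutes
= 1 hours 35 minutes


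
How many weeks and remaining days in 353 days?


50 weeks 3 days

Weeks: 353 ÷ 7 = 50 remainder 3


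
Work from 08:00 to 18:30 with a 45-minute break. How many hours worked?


9h 45m (585 minutes)

Total time = (18×60+30) - (8×60+0)
= 1110 - 480 = 630 min
Minus break: 630 - 45 = 585 min
= 9h 45m


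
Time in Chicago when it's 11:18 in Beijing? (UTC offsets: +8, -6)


21:18 (previous day)

Time difference = UTC-6 - UTC+8 = -14 hours
New hour = (11 -14) mod 24
= -3 mod 24 = 21
Minutes unchanged → 21:18; -3 < 0 → previous day


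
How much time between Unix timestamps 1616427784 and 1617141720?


Difference = 1617141720 - 1616427784 = 713936 seconds
In hours: 713936 / 3600 ≈ 198.3
In days: 713936 / 86400 ≈ 8.26

713936 seconds (198.3 hours / 8.26 days)


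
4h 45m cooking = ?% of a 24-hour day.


Time: 285 minutes
Day: 1440 minutes
Percentage = (285/1440) × 100 ≈ 19.8%

19.8%


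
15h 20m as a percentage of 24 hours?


0.6389 (63.89%)

Total minutes: 15×60 + 20 = 920
Day = 24×60 = 1440 minutes
Fraction = 920/1440 ≈ 0.6389
As a percentage: 920/1440 × 100 ≈ 63.89%


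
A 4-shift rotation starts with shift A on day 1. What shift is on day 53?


Shifts: A, B, C, D
Start: A (index 0)
Day 53: (0 + 53 - 1) mod 4
= 52 mod 4
= 0
Index 0 → shift A

Shift A


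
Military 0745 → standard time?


7:45 AM

Hour: 7
7 < 12 → AM


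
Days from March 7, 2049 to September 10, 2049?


From March 7, 2049 to September 10, 2049
Rest of March 2049: 31 - 7 = 24
Full months: April 30, May 31, June 30, July 31, August 31
Days into September 2049: 10
Total = 24 + 30 + 31 + 30 + 31 + 31 + 10 = 187 days

187 days


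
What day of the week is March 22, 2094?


Monday

Zeller's congruence:
q=22, m=3, k=94, j=20
h = (22 + ⌊13×4/5⌋ + 94 + ⌊94/4⌋ + ⌊20/4⌋ - 2×20) mod 7
= (22 + 10 + 94 + 23 + 5 - 40) mod 7
= 114 mod 7 = 2
h=2 → Monday


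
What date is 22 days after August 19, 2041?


September 10, 2041

Start: August 19, 2041
Add 22 days
August 19 → September 1: 31 - 19 + 1 = 13 days (22 - 13 = 9 left)
September 1 + 9 = September 10, 2041


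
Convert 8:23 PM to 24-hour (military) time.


20:23

Input: 8:23 PM
PM: 8 + 12 = 20


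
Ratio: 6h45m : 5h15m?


Duration 1: 405 minutes
Duration 2: 315 minutes
Ratio = 405:315
GCD = 45
Simplified = 9:7
As a decimal: 9/7 ≈ 1.29

9:7 (1.29)


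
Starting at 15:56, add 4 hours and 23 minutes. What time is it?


20:19

Start: 956 minutes from midnight
Add: 263 minutes
Total: 1219 minutes
Hours: 1219 ÷ 60 = 20 remainder 19


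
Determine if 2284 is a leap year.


Yes

Rules: divisible by 4 AND (not by 100 OR by 400)
2284 ÷ 4 = 571 exactly → divisible by 4
2284 ÷ 100 = 22 remainder 84 → not divisible by 100
Divisible by 4 but not by 100 → leap year


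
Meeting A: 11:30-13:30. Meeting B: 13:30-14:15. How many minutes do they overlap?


0 minutes

Meeting A: 690-810 (in minutes from midnight)
Meeting B: 810-855
Overlap start = max(690, 810) = 810
Overlap end = min(810, 855) = 810
Overlap = max(0, 810 - 810) = 0 min


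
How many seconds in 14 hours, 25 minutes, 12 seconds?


Hours: 14 × 3600 = 50400
Minutes: 25 × 60 = 1500
Seconds: 12
Total = 50400 + 1500 + 12 = 51912

51912 seconds


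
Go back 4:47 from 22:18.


17:31

Start: 1338 minutes from midnight
Subtract: 287 minutes
Remaining: 1338 - 287 = 1051
Hours: 17, Minutes: 31


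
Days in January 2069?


31 days

Month: January (month 1)
January has 31 days


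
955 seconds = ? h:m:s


Hours: 955 ÷ 3600 = 0 remainder 955
Minutes: 955 ÷ 60 = 15 remainder 55
Seconds: 55

0h 15m 55s


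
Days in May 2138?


Month: May (month 5)
May has 31 days

31 days


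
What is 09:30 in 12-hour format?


Hour: 9
9 < 12 → AM

9:30 AM


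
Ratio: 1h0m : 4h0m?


Duration 1: 60 minutes
Duration 2: 240 minutes
Ratio = 60:240
GCD = 60
Simplified = 1:4
As a decimal: 1/4 = 0.25

1:4 (0.25)


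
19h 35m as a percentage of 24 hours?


Total minutes: 19×60 + 35 = 1175
Day = 24×60 = 1440 minutes
Fraction = 1175/1440 ≈ 0.8160
As a percentage: 1175/1440 × 100 ≈ 81.60%

0.8160 (81.60%)


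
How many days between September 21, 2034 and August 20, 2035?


333 days

From September 21, 2034 to August 20, 2035
Rest of September 2034: 30 - 21 = 9
Full months: October 31, November 30, December 31, January 31, February 2035 28, March 31, April 30, May 31, June 30, July 31
Days into August 2035: 20
Total = 9 + 31 + 30 + 31 + 31 + 28 + 31 + 30 + 31 + 30 + 31 + 20 = 333 days


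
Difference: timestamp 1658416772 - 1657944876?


Difference = 1658416772 - 1657944876 = 471896 seconds
In hours: 471896 / 3600 ≈ 131.1
In days: 471896 / 86400 ≈ 5.46

471896 seconds (131.1 hours / 5.46 days)


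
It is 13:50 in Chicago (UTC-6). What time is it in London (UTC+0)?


Time difference = UTC+0 - UTC-6 = +6 hours
New hour = (13 + 6) mod 24
= 19 mod 24 = 19
Minutes unchanged → 19:50

19:50


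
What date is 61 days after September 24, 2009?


Start: September 24, 2009
Add 61 days
September 24 → October 1: 30 - 24 + 1 = 7 days (61 - 7 = 54 left)
October 1 → November 1: 31 - 1 + 1 = 31 days (54 - 31 = 23 left)
November 1 + 23 = November 24, 2009

November 24, 2009


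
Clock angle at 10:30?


135.0°

Hour hand = 10×30 + 30×0.5 = 315.0°
Minute hand = 30×6 = 180°
Difference = |315.0 - 180| = 135.0°


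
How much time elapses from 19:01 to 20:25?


1h 24m

End time in minutes: 20×60 + 25 = 1225
Start time in minutes: 19×60 + 1 = 1141
Difference = 1225 - 1141 = 84 minutes
= 1 hours 24 minutes


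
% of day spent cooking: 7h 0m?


29.2%

Time: 420 minutes
Day: 1440 minutes
Percentage = (420/1440) × 100 ≈ 29.2%


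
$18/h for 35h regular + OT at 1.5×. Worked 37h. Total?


Regular: 35h × $18 = $630.00
Overtime: 37 - 35 = 2h
OT pay: 2h × $18 × 1.5 = $54.00
Total = $630.00 + $54.00 = $684.00

$684.00


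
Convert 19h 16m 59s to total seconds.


Hours: 19 × 3600 = 68400
Minutes: 16 × 60 = 960
Seconds: 59
Total = 68400 + 960 + 59 = 69419

69419 seconds


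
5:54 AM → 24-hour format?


Input: 5:54 AM
AM hour stays: 5

05:54


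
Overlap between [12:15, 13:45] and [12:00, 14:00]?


Meeting A: 735-825 (in minutes from midnight)
Meeting B: 720-840
Overlap start = max(735, 720) = 735
Overlap end = min(825, 840) = 825
Overlap = max(0, 825 - 735) = 90 min

90 minutes


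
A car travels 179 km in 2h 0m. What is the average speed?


89.5 km/h

Distance: 179 km
Time: 2 hours
Speed = 179 / 2 = 89.5 km/h


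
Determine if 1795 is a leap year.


Rules: divisible by 4 AND (not by 100 OR by 400)
1795 ÷ 4 = 448 remainder 3 → not divisible by 4
Not divisible by 4 → not a leap year

No


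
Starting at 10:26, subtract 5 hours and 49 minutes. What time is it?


04:37

Start: 626 minutes from midnight
Subtract: 349 minutes
Remaining: 626 - 349 = 277
Hours: 4, Minutes: 37


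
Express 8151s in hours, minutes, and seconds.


Hours: 8151 ÷ 3600 = 2 remainder 951
Minutes: 951 ÷ 60 = 15 remainder 51
Seconds: 51

2h 15m 51s


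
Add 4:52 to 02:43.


Start: 163 minutes from midnight
Add: 292 minutes
Total: 455 minutes
Hours: 455 ÷ 60 = 7 remainder 35

07:35


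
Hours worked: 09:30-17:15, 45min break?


7h 0m (420 minutes)

Total time = (17×60+15) - (9×60+30)
= 1035 - 570 = 465 min
Minus break: 465 - 45 = 420 min
= 7h 0m


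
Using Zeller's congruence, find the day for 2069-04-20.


Saturday

Zeller's congruence:
q=20, m=4, k=69, j=20
h = (20 + ⌊13×5/5⌋ + 69 + ⌊69/4⌋ + ⌊20/4⌋ - 2×20) mod 7
= (20 + 13 + 69 + 17 + 5 - 40) mod 7
= 84 mod 7 = 0
h=0 → Saturday


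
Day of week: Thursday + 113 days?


Friday

Start: Thursday (index 3)
(3 + 113) mod 7
= 116 mod 7
= 4
Index 4 → Friday


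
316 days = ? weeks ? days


Weeks: 316 ÷ 7 = 45 remainder 1

45 weeks 1 days


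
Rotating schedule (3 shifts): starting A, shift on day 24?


Shift C

Shifts: A, B, C
Start: A (index 0)
Day 24: (0 + 24 - 1) mod 3
= 23 mod 3
= 2
Index 2 → shift C


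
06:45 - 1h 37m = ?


05:08

Start: 405 minutes from midnight
Subtract: 97 minutes
Remaining: 405 - 97 = 308
Hours: 5, Minutes: 8


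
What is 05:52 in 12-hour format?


5:52 AM

Hour: 5
5 < 12 → AM


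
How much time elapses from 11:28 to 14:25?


2h 57m

End time in minutes: 14×60 + 25 = 865
Start time in minutes: 11×60 + 28 = 688
Difference = 865 - 688 = 177 minutes
= 2 hours 57 minutes


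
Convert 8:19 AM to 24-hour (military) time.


Input: 8:19 AM
AM hour stays: 8

08:19


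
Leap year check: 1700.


Rules: divisible by 4 AND (not by 100 OR by 400)
1700 ÷ 4 = 425 exactly → divisible by 4
1700 ÷ 100 = 17 exactly → divisible by 100
1700 ÷ 400 = 4 remainder 100 → not divisible by 400
Divisible by 100 but not by 400 → not a leap year

No


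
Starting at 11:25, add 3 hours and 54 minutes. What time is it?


15:19

Start: 685 minutes from midnight
Add: 234 minutes
Total: 919 minutes
Hours: 919 ÷ 60 = 15 remainder 19


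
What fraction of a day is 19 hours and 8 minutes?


Total minutes: 19×60 + 8 = 1148
Day = 24×60 = 1440 minutes
Fraction = 1148/1440 ≈ 0.7972
As a percentage: 1148/1440 × 100 ≈ 79.72%

0.7972 (79.72%)


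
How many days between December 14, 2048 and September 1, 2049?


From December 14, 2048 to September 1, 2049
Rest of December 2048: 31 - 14 = 17
Full months: January 31, February 2049 28, March 31, April 30, May 31, June 30, July 31, August 31
Days into September 2049: 1
Total = 17 + 31 + 28 + 31 + 30 + 31 + 30 + 31 + 31 + 1 = 261 days

261 days


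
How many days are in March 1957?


31 days

Month: March (month 3)
March has 31 days


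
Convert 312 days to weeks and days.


Weeks: 312 ÷ 7 = 44 remainder 4

44 weeks 4 days


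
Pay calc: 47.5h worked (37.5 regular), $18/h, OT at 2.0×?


Regular: 37.5h × $18 = $675.00
Overtime: 47.5 - 37.5 = 10.0h
OT pay: 10.0h × $18 × 2.0 = $360.00
Total = $675.00 + $360.00 = $1035.00

$1035.00


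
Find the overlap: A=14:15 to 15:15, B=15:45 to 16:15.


Meeting A: 855-915 (in minutes from midnight)
Meeting B: 945-975
Overlap start = max(855, 945) = 945
Overlap end = min(915, 975) = 915
Overlap = max(0, 915 - 945) = 0 min

0 minutes


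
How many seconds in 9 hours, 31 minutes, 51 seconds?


Hours: 9 × 3600 = 32400
Minutes: 31 × 60 = 1860
Seconds: 51
Total = 32400 + 1860 + 51 = 34311

34311 seconds


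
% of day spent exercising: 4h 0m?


Time: 240 minutes
Day: 1440 minutes
Percentage = (240/1440) × 100 ≈ 16.7%

16.7%


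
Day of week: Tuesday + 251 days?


Monday

Start: Tuesday (index 1)
(1 + 251) mod 7
= 252 mod 7
= 0
Index 0 → Monday


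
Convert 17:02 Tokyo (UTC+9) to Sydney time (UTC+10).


Time difference = UTC+10 - UTC+9 = +1 hours
New hour = (17 + 1) mod 24
= 18 mod 24 = 18
Minutes unchanged → 18:02

18:02


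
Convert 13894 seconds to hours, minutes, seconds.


3h 51m 34s

Hours: 13894 ÷ 3600 = 3 remainder 3094
Minutes: 3094 ÷ 60 = 51 remainder 34
Seconds: 34


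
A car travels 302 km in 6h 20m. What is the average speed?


Distance: 302 km
Time: 6h 20m = 380 min = 380/60 = 19/3 hours
Speed = 302 ÷ (19/3) = 302 × 3 / 19 = 906/19 ≈ 47.7 km/h

47.7 km/h


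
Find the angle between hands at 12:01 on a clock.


5.5°

Hour hand (12 ≡ 0 on the dial): 0×30 + 1×0.5 = 0.5°
Minute hand = 1×6 = 6°
Difference = |0.5 - 6| = 5.5°


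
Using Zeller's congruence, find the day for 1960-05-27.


Friday

Zeller's congruence:
q=27, m=5, k=60, j=19
h = (27 + ⌊13×6/5⌋ + 60 + ⌊60/4⌋ + ⌊19/4⌋ - 2×19) mod 7
= (27 + 15 + 60 + 15 + 4 - 38) mod 7
= 83 mod 7 = 6
h=6 → Friday


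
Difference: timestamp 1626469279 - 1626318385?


150894 seconds (41.9 hours / 1.75 days)

Difference = 1626469279 - 1626318385 = 150894 seconds
In hours: 150894 / 3600 ≈ 41.9
In days: 150894 / 86400 ≈ 1.75


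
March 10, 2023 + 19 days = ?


March 29, 2023

Start: March 10, 2023
Add 19 days
March 10 + 19 = March 29, 2023


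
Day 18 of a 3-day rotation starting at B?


Shifts: A, B, C
Start: B (index 1)
Day 18: (1 + 18 - 1) mod 3
= 18 mod 3
= 0
Index 0 → shift A

Shift A


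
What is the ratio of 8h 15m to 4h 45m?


Duration 1: 495 minutes
Duration 2: 285 minutes
Ratio = 495:285
GCD = 15
Simplified = 33:19
As a decimal: 33/19 ≈ 1.74

33:19 (1.74)


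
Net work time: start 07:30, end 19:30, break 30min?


11h 30m (690 minutes)

Total time = (19×60+30) - (7×60+30)
= 1170 - 450 = 720 min
Minus break: 720 - 30 = 690 min
= 11h 30m


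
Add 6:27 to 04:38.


11:05

Start: 278 minutes from midnight
Add: 387 minutes
Total: 665 minutes
Hours: 665 ÷ 60 = 11 remainder 5


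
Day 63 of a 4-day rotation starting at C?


Shift A

Shifts: A, B, C, D
Start: C (index 2)
Day 63: (2 + 63 - 1) mod 4
= 64 mod 4
= 0
Index 0 → shift A


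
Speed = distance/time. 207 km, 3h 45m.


55.2 km/h

Distance: 207 km
Time: 3h 45m = 225 min = 225/60 = 15/4 hours
Speed = 207 ÷ (15/4) = 207 × 4 / 15 = 828/15 = 55.2 km/h


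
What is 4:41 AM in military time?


Input: 4:41 AM
AM hour stays: 4

04:41


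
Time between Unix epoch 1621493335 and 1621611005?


117670 seconds (32.7 hours / 1.36 days)

Difference = 1621611005 - 1621493335 = 117670 seconds
In hours: 117670 / 3600 ≈ 32.7
In days: 117670 / 86400 ≈ 1.36


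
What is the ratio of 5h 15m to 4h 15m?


21:17 (1.24)

Duration 1: 315 minutes
Duration 2: 255 minutes
Ratio = 315:255
GCD = 15
Simplified = 21:17
As a decimal: 21/17 ≈ 1.24


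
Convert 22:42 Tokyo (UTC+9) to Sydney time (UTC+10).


23:42

Time difference = UTC+10 - UTC+9 = +1 hours
New hour = (22 + 1) mod 24
= 23 mod 24 = 23
Minutes unchanged → 23:42


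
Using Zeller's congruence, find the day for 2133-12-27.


Zeller's congruence:
q=27, m=12, k=33, j=21
h = (27 + ⌊13×13/5⌋ + 33 + ⌊33/4⌋ + ⌊21/4⌋ - 2×21) mod 7
= (27 + 33 + 33 + 8 + 5 - 42) mod 7
= 64 mod 7 = 1
h=1 → Sunday

Sunday


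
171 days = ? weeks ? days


24 weeks 3 days

Weeks: 171 ÷ 7 = 24 remainder 3


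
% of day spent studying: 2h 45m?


11.5%

Time: 165 minutes
Day: 1440 minutes
Percentage = (165/1440) × 100 ≈ 11.5%


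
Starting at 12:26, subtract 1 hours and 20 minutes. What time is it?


11:06

Start: 746 minutes from midnight
Subtract: 80 minutes
Remaining: 746 - 80 = 666
Hours: 11, Minutes: 6


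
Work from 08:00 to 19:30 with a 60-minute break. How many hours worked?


Total time = (19×60+30) - (8×60+0)
= 1170 - 480 = 690 min
Minus break: 690 - 60 = 630 min
= 10h 30m

10h 30m (630 minutes)


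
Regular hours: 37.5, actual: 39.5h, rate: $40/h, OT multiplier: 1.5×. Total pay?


$1620.00

Regular: 37.5h × $40 = $1500.00
Overtime: 39.5 - 37.5 = 2.0h
OT pay: 2.0h × $40 × 1.5 = $120.00
Total = $1500.00 + $120.00 = $1620.00


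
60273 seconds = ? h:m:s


Hours: 60273 ÷ 3600 = 16 remainder 2673
Minutes: 2673 ÷ 60 = 44 remainder 33
Seconds: 33

16h 44m 33s


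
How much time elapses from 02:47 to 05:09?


End time in minutes: 5×60 + 9 = 309
Start time in minutes: 2×60 + 47 = 167
Difference = 309 - 167 = 142 minutes
= 2 hours 22 minutes

2h 22m


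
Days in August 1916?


Month: August (month 8)
August has 31 days

31 days


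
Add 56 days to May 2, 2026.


Start: May 2, 2026
Add 56 days
May 2 → June 1: 31 - 2 + 1 = 30 days (56 - 30 = 26 left)
June 1 + 26 = June 27, 2026

June 27, 2026


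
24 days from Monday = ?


Start: Monday (index 0)
(0 + 24) mod 7
= 24 mod 7
= 3
Index 3 → Thursday

Thursday


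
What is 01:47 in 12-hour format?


1:47 AM

Hour: 1
1 < 12 → AM


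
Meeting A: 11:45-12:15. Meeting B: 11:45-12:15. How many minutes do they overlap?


Meeting A: 705-735 (in minutes from midnight)
Meeting B: 705-735
Overlap start = max(705, 705) = 705
Overlap end = min(735, 735) = 735
Overlap = max(0, 735 - 705) = 30 min

30 minutes


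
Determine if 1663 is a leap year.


Rules: divisible by 4 AND (not by 100 OR by 400)
1663 ÷ 4 = 415 remainder 3 → not divisible by 4
Not divisible by 4 → not a leap year

No


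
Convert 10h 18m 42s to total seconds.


Hours: 10 × 3600 = 36000
Minutes: 18 × 60 = 1080
Seconds: 42
Total = 36000 + 1080 + 42 = 37122

37122 seconds


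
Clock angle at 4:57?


Hour hand = 4×30 + 57×0.5 = 148.5°
Minute hand = 57×6 = 342°
Difference = |148.5 - 342| = 193.5°
Since > 180°: 360 - 193.5 = 166.5°

166.5°


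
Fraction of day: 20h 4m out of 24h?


Total minutes: 20×60 + 4 = 1204
Day = 24×60 = 1440 minutes
Fraction = 1204/1440 ≈ 0.8361
As a percentage: 1204/1440 × 100 ≈ 83.61%

0.8361 (83.61%)


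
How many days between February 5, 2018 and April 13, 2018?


67 days

From February 5, 2018 to April 13, 2018
Rest of February 2018: 28 - 5 = 23
Full months: March 31
Days into April 2018: 13
Total = 23 + 31 + 13 = 67 days


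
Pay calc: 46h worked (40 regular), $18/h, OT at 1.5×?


$882.00

Regular: 40h × $18 = $720.00
Overtime: 46 - 40 = 6h
OT pay: 6h × $18 × 1.5 = $162.00
Total = $720.00 + $162.00 = $882.00


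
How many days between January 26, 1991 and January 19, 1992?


From January 26, 1991 to January 19, 1992
Rest of January 1991: 31 - 26 = 5
Full months: February 1991 28, March 31, April 30, May 31, June 30, July 31, August 31, September 30, October 31, November 30, December 31
Days into January 1992: 19
Total = 5 + 28 + 31 + 30 + 31 + 30 + 31 + 31 + 30 + 31 + 30 + 31 + 19 = 358 days

358 days


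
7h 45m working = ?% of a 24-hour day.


Time: 465 minutes
Day: 1440 minutes
Percentage = (465/1440) × 100 ≈ 32.3%

32.3%


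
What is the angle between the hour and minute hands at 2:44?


Hour hand = 2×30 + 44×0.5 = 82.0°
Minute hand = 44×6 = 264°
Difference = |82.0 - 264| = 182.0°
Since > 180°: 360 - 182.0 = 178.0°

178.0°


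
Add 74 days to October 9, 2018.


Start: October 9, 2018
Add 74 days
October 9 → November 1: 31 - 9 + 1 = 23 days (74 - 23 = 51 left)
November 1 → December 1: 30 - 1 + 1 = 30 days (51 - 30 = 21 left)
December 1 + 21 = December 22, 2018

December 22, 2018


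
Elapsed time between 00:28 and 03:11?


End time in minutes: 3×60 + 11 = 191
Start time in minutes: 0×60 + 28 = 28
Difference = 191 - 28 = 163 minutes
= 2 hours 43 minutes

2h 43m


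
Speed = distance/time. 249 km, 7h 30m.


Distance: 249 km
Time: 7h 30m = 450 min = 450/60 = 15/2 hours
Speed = 249 ÷ (15/2) = 249 × 2 / 15 = 498/15 = 33.2 km/h

33.2 km/h


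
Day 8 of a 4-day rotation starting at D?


Shift C

Shifts: A, B, C, D
Start: D (index 3)
Day 8: (3 + 8 - 1) mod 4
= 10 mod 4
= 2
Index 2 → shift C


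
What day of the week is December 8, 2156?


Zeller's congruence:
q=8, m=12, k=56, j=21
h = (8 + ⌊13×13/5⌋ + 56 + ⌊56/4⌋ + ⌊21/4⌋ - 2×21) mod 7
= (8 + 33 + 56 + 14 + 5 - 42) mod 7
= 74 mod 7 = 4
h=4 → Wednesday

Wednesday


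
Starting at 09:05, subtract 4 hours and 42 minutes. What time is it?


04:23

Start: 545 minutes from midnight
Subtract: 282 minutes
Remaining: 545 - 282 = 263
Hours: 4, Minutes: 23


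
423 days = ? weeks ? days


60 weeks 3 days

Weeks: 423 ÷ 7 = 60 remainder 3


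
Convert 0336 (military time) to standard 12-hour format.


3:36 AM

Hour: 3
3 < 12 → AM


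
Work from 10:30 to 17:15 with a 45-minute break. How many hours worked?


Total time = (17×60+15) - (10×60+30)
= 1035 - 630 = 405 min
Minus break: 405 - 45 = 360 min
= 6h 0m

6h 0m (360 minutes)


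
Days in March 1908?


31 days

Month: March (month 3)
March has 31 days


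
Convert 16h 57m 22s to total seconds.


61042 seconds

Hours: 16 × 3600 = 57600
Minutes: 57 × 60 = 3420
Seconds: 22
Total = 57600 + 3420 + 22 = 61042


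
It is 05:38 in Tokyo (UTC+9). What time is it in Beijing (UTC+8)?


Time difference = UTC+8 - UTC+9 = -1 hours
New hour = (5 -1) mod 24
= 4 mod 24 = 4
Minutes unchanged → 04:38

04:38


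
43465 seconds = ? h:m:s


12h 4m 25s

Hours: 43465 ÷ 3600 = 12 remainder 265
Minutes: 265 ÷ 60 = 4 remainder 25
Seconds: 25


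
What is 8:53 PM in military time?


Input: 8:53 PM
PM: 8 + 12 = 20

20:53


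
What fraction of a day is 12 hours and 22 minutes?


0.5153 (51.53%)

Total minutes: 12×60 + 22 = 742
Day = 24×60 = 1440 minutes
Fraction = 742/1440 ≈ 0.5153
As a percentage: 742/1440 × 100 ≈ 51.53%


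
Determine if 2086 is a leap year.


Rules: divisible by 4 AND (not by 100 OR by 400)
2086 ÷ 4 = 521 remainder 2 → not divisible by 4
Not divisible by 4 → not a leap year

No


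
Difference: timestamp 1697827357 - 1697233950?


Difference = 1697827357 - 1697233950 = 593407 seconds
In hours: 593407 / 3600 ≈ 164.8
In days: 593407 / 86400 ≈ 6.87

593407 seconds (164.8 hours / 6.87 days)


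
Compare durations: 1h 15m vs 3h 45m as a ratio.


Duration 1: 75 minutes
Duration 2: 225 minutes
Ratio = 75:225
GCD = 75
Simplified = 1:3
As a decimal: 1/3 ≈ 0.33

1:3 (0.33)


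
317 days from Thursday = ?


Start: Thursday (index 3)
(3 + 317) mod 7
= 320 mod 7
= 5
Index 5 → Saturday

Saturday


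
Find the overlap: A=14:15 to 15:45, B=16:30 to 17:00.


0 minutes

Meeting A: 855-945 (in minutes from midnight)
Meeting B: 990-1020
Overlap start = max(855, 990) = 990
Overlap end = min(945, 1020) = 945
Overlap = max(0, 945 - 990) = 0 min


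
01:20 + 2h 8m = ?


03:28

Start: 80 minutes from midnight
Add: 128 minutes
Total: 208 minutes
Hours: 208 ÷ 60 = 3 remainder 28


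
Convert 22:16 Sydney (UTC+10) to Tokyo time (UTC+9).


Time difference = UTC+9 - UTC+10 = -1 hours
New hour = (22 -1) mod 24
= 21 mod 24 = 21
Minutes unchanged → 21:16

21:16


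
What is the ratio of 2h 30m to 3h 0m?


5:6 (0.83)

Duration 1: 150 minutes
Duration 2: 180 minutes
Ratio = 150:180
GCD = 30
Simplified = 5:6
As a decimal: 5/6 ≈ 0.83


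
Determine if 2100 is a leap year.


No

Rules: divisible by 4 AND (not by 100 OR by 400)
2100 ÷ 4 = 525 exactly → divisible by 4
2100 ÷ 100 = 21 exactly → divisible by 100
2100 ÷ 400 = 5 remainder 100 → not divisible by 400
Divisible by 100 but not by 400 → not a leap year


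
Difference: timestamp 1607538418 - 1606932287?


606131 seconds (168.4 hours / 7.02 days)

Difference = 1607538418 - 1606932287 = 606131 seconds
In hours: 606131 / 3600 ≈ 168.4
In days: 606131 / 86400 ≈ 7.02


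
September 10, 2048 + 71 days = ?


Start: September 10, 2048
Add 71 days
September 10 → October 1: 30 - 10 + 1 = 21 days (71 - 21 = 50 left)
October 1 → November 1: 31 - 1 + 1 = 31 days (50 - 31 = 19 left)
November 1 + 19 = November 20, 2048

November 20, 2048


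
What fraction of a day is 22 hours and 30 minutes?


Total minutes: 22×60 + 30 = 1350
Day = 24×60 = 1440 minutes
Fraction = 1350/1440 = 0.9375
As a percentage: 1350/1440 × 100 = 93.75%

0.9375 (93.75%)


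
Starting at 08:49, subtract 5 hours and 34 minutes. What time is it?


03:15

Start: 529 minutes from midnight
Subtract: 334 minutes
Remaining: 529 - 334 = 195
Hours: 3, Minutes: 15


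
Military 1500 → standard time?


Hour: 15
15 - 12 = 3 → PM

3:00 PM


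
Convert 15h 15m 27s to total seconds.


54927 seconds

Hours: 15 × 3600 = 54000
Minutes: 15 × 60 = 900
Seconds: 27
Total = 54000 + 900 + 27 = 54927


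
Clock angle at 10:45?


52.5°

Hour hand = 10×30 + 45×0.5 = 322.5°
Minute hand = 45×6 = 270°
Difference = |322.5 - 270| = 52.5°


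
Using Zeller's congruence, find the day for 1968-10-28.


Zeller's congruence:
q=28, m=10, k=68, j=19
h = (28 + ⌊13×11/5⌋ + 68 + ⌊68/4⌋ + ⌊19/4⌋ - 2×19) mod 7
= (28 + 28 + 68 + 17 + 4 - 38) mod 7
= 107 mod 7 = 2
h=2 → Monday

Monday


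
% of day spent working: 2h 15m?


Time: 135 minutes
Day: 1440 minutes
Percentage = (135/1440) × 100 ≈ 9.4%

9.4%


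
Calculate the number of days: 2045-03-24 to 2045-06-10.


78 days

From March 24, 2045 to June 10, 2045
Rest of March 2045: 31 - 24 = 7
Full months: April 30, May 31
Days into June 2045: 10
Total = 7 + 30 + 31 + 10 = 78 days


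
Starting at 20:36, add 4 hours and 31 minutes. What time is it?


Start: 1236 minutes from midnight
Add: 271 minutes
Total: 1507 minutes
Hours: 1507 ÷ 60 = 25 remainder 7
25 ≥ 24 → 25 - 24 = 1 (next day)

01:07 (next day)


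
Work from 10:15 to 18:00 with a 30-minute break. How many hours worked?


7h 15m (435 minutes)

Total time = (18×60+0) - (10×60+15)
= 1080 - 615 = 465 min
Minus break: 465 - 30 = 435 min
= 7h 15m


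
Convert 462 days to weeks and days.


Weeks: 462 ÷ 7 = 66 remainder 0

66 weeks 0 days


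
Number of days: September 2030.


30 days

Month: September (month 9)
September has 30 days


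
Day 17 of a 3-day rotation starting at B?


Shift C

Shifts: A, B, C
Start: B (index 1)
Day 17: (1 + 17 - 1) mod 3
= 17 mod 3
= 2
Index 2 → shift C


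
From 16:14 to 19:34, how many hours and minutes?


3h 20m

End time in minutes: 19×60 + 34 = 1174
Start time in minutes: 16×60 + 14 = 974
Difference = 1174 - 974 = 200 minutes
= 3 hours 20 minutes


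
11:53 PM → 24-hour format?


Input: 11:53 PM
PM: 11 + 12 = 23

23:53


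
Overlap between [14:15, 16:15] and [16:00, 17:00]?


15 minutes

Meeting A: 855-975 (in minutes from midnight)
Meeting B: 960-1020
Overlap start = max(855, 960) = 960
Overlap end = min(975, 1020) = 975
Overlap = max(0, 975 - 960) = 15 min


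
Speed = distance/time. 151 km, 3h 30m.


Distance: 151 km
Time: 3h 30m = 210 min = 210/60 = 7/2 hours
Speed = 151 ÷ (7/2) = 151 × 2 / 7 = 302/7 ≈ 43.1 km/h

43.1 km/h


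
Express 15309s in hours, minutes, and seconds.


Hours: 15309 ÷ 3600 = 4 remainder 909
Minutes: 909 ÷ 60 = 15 remainder 9
Seconds: 9

4h 15m 9s


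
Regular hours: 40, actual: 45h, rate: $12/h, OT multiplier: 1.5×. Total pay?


$570.00

Regular: 40h × $12 = $480.00
Overtime: 45 - 40 = 5h
OT pay: 5h × $12 × 1.5 = $90.00
Total = $480.00 + $90.00 = $570.00


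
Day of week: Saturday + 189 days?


Saturday

Start: Saturday (index 5)
(5 + 189) mod 7
= 194 mod 7
= 5
Index 5 → Saturday


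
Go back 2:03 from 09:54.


07:51

Start: 594 minutes from midnight
Subtract: 123 minutes
Remaining: 594 - 123 = 471
Hours: 7, Minutes: 51


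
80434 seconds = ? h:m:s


22h 20m 34s

Hours: 80434 ÷ 3600 = 22 remainder 1234
Minutes: 1234 ÷ 60 = 20 remainder 34
Seconds: 34


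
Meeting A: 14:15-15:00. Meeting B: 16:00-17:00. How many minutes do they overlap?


Meeting A: 855-900 (in minutes from midnight)
Meeting B: 960-1020
Overlap start = max(855, 960) = 960
Overlap end = min(900, 1020) = 900
Overlap = max(0, 900 - 960) = 0 min

0 minutes


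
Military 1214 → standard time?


Hour: 12
12 → 12 PM (noon)

12:14 PM


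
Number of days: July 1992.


Month: July (month 7)
July has 31 days

31 days


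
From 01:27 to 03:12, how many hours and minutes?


1h 45m

End time in minutes: 3×60 + 12 = 192
Start time in minutes: 1×60 + 27 = 87
Difference = 192 - 87 = 105 minutes
= 1 hours 45 minutes


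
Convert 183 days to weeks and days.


26 weeks 1 days

Weeks: 183 ÷ 7 = 26 remainder 1


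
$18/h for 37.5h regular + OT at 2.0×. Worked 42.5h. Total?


$855.00

Regular: 37.5h × $18 = $675.00
Overtime: 42.5 - 37.5 = 5.0h
OT pay: 5.0h × $18 × 2.0 = $180.00
Total = $675.00 + $180.00 = $855.00


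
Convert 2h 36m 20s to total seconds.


9380 seconds

Hours: 2 × 3600 = 7200
Minutes: 36 × 60 = 2160
Seconds: 20
Total = 7200 + 2160 + 20 = 9380


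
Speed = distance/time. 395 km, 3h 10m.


Distance: 395 km
Time: 3h 10m = 190 min = 190/60 = 19/6 hours
Speed = 395 ÷ (19/6) = 395 × 6 / 19 = 2370/19 ≈ 124.7 km/h

124.7 km/h


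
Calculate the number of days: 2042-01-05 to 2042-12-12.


From January 5, 2042 to December 12, 2042
Rest of January 2042: 31 - 5 = 26
Full months: February 2042 28, March 31, April 30, May 31, June 30, July 31, August 31, September 30, October 31, November 30
Days into December 2042: 12
Total = 26 + 28 + 31 + 30 + 31 + 30 + 31 + 31 + 30 + 31 + 30 + 12 = 341 days

341 days


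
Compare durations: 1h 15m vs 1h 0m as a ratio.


Duration 1: 75 minutes
Duration 2: 60 minutes
Ratio = 75:60
GCD = 15
Simplified = 5:4
As a decimal: 5/4 = 1.25

5:4 (1.25)


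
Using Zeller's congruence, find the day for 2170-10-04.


Thursday

Zeller's congruence:
q=4, m=10, k=70, j=21
h = (4 + ⌊13×11/5⌋ + 70 + ⌊70/4⌋ + ⌊21/4⌋ - 2×21) mod 7
= (4 + 28 + 70 + 17 + 5 - 42) mod 7
= 82 mod 7 = 5
h=5 → Thursday


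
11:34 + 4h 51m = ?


Start: 694 minutes from midnight
Add: 291 minutes
Total: 985 minutes
Hours: 985 ÷ 60 = 16 remainder 25

16:25


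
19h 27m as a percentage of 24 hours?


0.8104 (81.04%)

Total minutes: 19×60 + 27 = 1167
Day = 24×60 = 1440 minutes
Fraction = 1167/1440 ≈ 0.8104
As a percentage: 1167/1440 × 100 ≈ 81.04%


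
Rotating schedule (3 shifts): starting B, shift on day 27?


Shift A

Shifts: A, B, C
Start: B (index 1)
Day 27: (1 + 27 - 1) mod 3
= 27 mod 3
= 0
Index 0 → shift A


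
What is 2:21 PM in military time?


14:21

Input: 2:21 PM
PM: 2 + 12 = 14


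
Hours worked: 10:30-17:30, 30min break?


Total time = (17×60+30) - (10×60+30)
= 1050 - 630 = 420 min
Minus break: 420 - 30 = 390 min
= 6h 30m

6h 30m (390 minutes)


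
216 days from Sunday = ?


Start: Sunday (index 6)
(6 + 216) mod 7
= 222 mod 7
= 5
Index 5 → Saturday

Saturday


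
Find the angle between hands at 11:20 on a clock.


Hour hand = 11×30 + 20×0.5 = 340.0°
Minute hand = 20×6 = 120°
Difference = |340.0 - 120| = 220.0°
Since > 180°: 360 - 220.0 = 140.0°

140.0°


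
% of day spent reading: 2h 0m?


Time: 120 minutes
Day: 1440 minutes
Percentage = (120/1440) × 100 ≈ 8.3%

8.3%


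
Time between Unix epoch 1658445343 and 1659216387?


Difference = 1659216387 - 1658445343 = 771044 seconds
In hours: 771044 / 3600 ≈ 214.2
In days: 771044 / 86400 ≈ 8.92

771044 seconds (214.2 hours / 8.92 days)


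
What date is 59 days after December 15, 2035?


February 12, 2036

Start: December 15, 2035
Add 59 days
December 15 → January 1: 31 - 15 + 1 = 17 days (59 - 17 = 42 left)
January 1 → February 1: 31 - 1 + 1 = 31 days (42 - 31 = 11 left)
February 1 + 11 = February 12, 2036


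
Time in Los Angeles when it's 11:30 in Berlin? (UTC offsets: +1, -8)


02:30

Time difference = UTC-8 - UTC+1 = -9 hours
New hour = (11 -9) mod 24
= 2 mod 24 = 2
Minutes unchanged → 02:30


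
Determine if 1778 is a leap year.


Rules: divisible by 4 AND (not by 100 OR by 400)
1778 ÷ 4 = 444 remainder 2 → not divisible by 4
Not divisible by 4 → not a leap year

No


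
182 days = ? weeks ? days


Weeks: 182 ÷ 7 = 26 remainder 0

26 weeks 0 days


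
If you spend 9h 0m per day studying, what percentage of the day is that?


37.5%

Time: 540 minutes
Day: 1440 minutes
Percentage = (540/1440) × 100 = 37.5%


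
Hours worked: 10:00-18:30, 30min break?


Total time = (18×60+30) - (10×60+0)
= 1110 - 600 = 510 min
Minus break: 510 - 30 = 480 min
= 8h 0m

8h 0m (480 minutes)


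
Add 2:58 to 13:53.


16:51

Start: 833 minutes from midnight
Add: 178 minutes
Total: 1011 minutes
Hours: 1011 ÷ 60 = 16 remainder 51


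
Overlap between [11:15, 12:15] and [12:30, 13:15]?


0 minutes

Meeting A: 675-735 (in minutes from midnight)
Meeting B: 750-795
Overlap start = max(675, 750) = 750
Overlap end = min(735, 795) = 735
Overlap = max(0, 735 - 750) = 0 min


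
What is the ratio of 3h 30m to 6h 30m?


7:13 (0.54)

Duration 1: 210 minutes
Duration 2: 390 minutes
Ratio = 210:390
GCD = 30
Simplified = 7:13
As a decimal: 7/13 ≈ 0.54


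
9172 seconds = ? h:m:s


Hours: 9172 ÷ 3600 = 2 remainder 1972
Minutes: 1972 ÷ 60 = 32 remainder 52
Seconds: 52

2h 32m 52s


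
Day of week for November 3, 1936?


Tuesday

Zeller's congruence:
q=3, m=11, k=36, j=19
h = (3 + ⌊13×12/5⌋ + 36 + ⌊36/4⌋ + ⌊19/4⌋ - 2×19) mod 7
= (3 + 31 + 36 + 9 + 4 - 38) mod 7
= 45 mod 7 = 3
h=3 → Tuesday


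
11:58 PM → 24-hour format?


Input: 11:58 PM
PM: 11 + 12 = 23

23:58


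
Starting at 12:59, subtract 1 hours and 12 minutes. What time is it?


Start: 779 minutes from midnight
Subtract: 72 minutes
Remaining: 779 - 72 = 707
Hours: 11, Minutes: 47

11:47


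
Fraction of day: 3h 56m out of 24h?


0.1639 (16.39%)

Total minutes: 3×60 + 56 = 236
Day = 24×60 = 1440 minutes
Fraction = 236/1440 ≈ 0.1639
As a percentage: 236/1440 × 100 ≈ 16.39%


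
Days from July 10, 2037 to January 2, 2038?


176 days

From July 10, 2037 to January 2, 2038
Rest of July 2037: 31 - 10 = 21
Full months: August 31, September 30, October 31, November 30, December 31
Days into January 2038: 2
Total = 21 + 31 + 30 + 31 + 30 + 31 + 2 = 176 days


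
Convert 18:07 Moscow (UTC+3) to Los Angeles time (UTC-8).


07:07

Time difference = UTC-8 - UTC+3 = -11 hours
New hour = (18 -11) mod 24
= 7 mod 24 = 7
Minutes unchanged → 07:07


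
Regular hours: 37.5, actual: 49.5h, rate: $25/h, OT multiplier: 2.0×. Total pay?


$1537.50

Regular: 37.5h × $25 = $937.50
Overtime: 49.5 - 37.5 = 12.0h
OT pay: 12.0h × $25 × 2.0 = $600.00
Total = $937.50 + $600.00 = $1537.50


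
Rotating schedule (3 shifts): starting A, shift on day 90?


Shifts: A, B, C
Start: A (index 0)
Day 90: (0 + 90 - 1) mod 3
= 89 mod 3
= 2
Index 2 → shift C

Shift C
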